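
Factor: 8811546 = 2^1 * 3^1*1468591^1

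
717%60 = 57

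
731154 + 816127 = 1547281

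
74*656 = 48544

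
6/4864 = 3/2432 = 0.00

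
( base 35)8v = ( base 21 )EH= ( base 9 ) 375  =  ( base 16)137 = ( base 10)311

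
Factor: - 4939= - 11^1*449^1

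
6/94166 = 3/47083 = 0.00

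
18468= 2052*9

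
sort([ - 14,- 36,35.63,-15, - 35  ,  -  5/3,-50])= [ - 50, - 36,- 35, - 15, - 14,-5/3,35.63 ]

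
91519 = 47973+43546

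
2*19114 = 38228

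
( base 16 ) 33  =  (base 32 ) 1J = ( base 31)1k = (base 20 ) 2B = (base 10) 51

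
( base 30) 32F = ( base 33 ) 2I3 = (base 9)3723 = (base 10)2775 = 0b101011010111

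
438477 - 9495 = 428982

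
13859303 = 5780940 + 8078363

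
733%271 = 191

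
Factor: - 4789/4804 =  - 2^( - 2)*1201^( - 1) * 4789^1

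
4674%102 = 84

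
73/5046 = 73/5046   =  0.01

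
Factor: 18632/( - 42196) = -2^1*7^( - 1 )*11^( - 1 ) * 17^1 = - 34/77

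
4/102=2/51 =0.04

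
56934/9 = 6326 = 6326.00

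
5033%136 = 1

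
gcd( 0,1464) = 1464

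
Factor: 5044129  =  5044129^1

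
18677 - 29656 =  - 10979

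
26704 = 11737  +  14967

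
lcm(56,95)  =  5320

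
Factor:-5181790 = -2^1 *5^1*518179^1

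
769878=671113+98765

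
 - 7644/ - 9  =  2548/3 = 849.33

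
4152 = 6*692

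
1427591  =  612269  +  815322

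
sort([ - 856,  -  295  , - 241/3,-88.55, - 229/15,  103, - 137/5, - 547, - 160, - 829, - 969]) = [ - 969, - 856, - 829  , - 547,-295, - 160, - 88.55, - 241/3, - 137/5, - 229/15,103 ]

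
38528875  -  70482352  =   - 31953477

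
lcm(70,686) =3430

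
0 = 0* 9594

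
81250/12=6770 + 5/6 =6770.83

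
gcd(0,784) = 784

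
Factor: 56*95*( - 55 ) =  - 292600 = - 2^3*5^2*7^1*11^1*19^1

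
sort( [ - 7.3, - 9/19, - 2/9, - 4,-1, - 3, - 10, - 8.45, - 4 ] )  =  [ - 10,-8.45, - 7.3,  -  4,-4, - 3, - 1, - 9/19,  -  2/9]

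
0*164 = 0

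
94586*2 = 189172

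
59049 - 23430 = 35619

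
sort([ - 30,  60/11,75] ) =[ - 30,60/11, 75 ]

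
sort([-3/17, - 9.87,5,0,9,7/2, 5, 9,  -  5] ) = [ - 9.87,  -  5,  -  3/17, 0, 7/2, 5,5, 9 , 9] 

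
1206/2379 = 402/793  =  0.51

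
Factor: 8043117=3^1 * 2681039^1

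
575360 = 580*992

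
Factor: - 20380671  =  -3^2*17^1*31^1*4297^1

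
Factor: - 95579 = -11^1*8689^1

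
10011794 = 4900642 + 5111152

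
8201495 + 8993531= 17195026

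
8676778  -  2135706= 6541072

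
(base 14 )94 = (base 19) 6G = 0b10000010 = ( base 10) 130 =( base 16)82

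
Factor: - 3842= - 2^1*17^1*113^1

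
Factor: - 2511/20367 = - 3^2 * 73^( - 1 ) = - 9/73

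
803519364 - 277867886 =525651478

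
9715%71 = 59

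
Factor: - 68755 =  - 5^1*13751^1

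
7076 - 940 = 6136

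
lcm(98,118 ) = 5782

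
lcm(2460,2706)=27060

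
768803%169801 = 89599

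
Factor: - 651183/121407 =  - 59/11 = - 11^( - 1)*59^1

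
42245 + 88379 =130624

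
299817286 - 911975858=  - 612158572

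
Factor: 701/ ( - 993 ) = -3^(-1 )*331^(-1)*701^1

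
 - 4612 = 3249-7861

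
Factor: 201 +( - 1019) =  - 2^1*409^1 = - 818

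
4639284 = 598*7758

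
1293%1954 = 1293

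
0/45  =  0 = 0.00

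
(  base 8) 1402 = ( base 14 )3D0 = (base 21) 1FE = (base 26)13G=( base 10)770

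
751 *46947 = 35257197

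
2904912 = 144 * 20173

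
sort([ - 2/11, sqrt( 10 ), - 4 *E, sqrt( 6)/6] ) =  [ - 4*E, - 2/11,sqrt( 6)/6, sqrt(10) ] 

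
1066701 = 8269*129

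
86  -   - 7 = 93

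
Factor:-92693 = - 92693^1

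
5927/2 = 5927/2 = 2963.50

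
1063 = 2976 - 1913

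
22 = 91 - 69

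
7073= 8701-1628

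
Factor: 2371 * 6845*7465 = 121153180175= 5^2*37^2*1493^1*2371^1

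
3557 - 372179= - 368622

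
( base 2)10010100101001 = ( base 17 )1ffa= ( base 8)22451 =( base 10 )9513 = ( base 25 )F5D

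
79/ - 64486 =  - 79/64486=-0.00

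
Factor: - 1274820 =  -2^2*3^1*5^1*21247^1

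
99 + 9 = 108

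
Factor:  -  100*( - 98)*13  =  127400 = 2^3 * 5^2*7^2*  13^1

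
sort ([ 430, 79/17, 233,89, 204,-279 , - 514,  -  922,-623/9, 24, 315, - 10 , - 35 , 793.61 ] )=[ - 922,-514,  -  279, - 623/9, -35, - 10,  79/17, 24,89,204, 233,  315, 430, 793.61]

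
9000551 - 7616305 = 1384246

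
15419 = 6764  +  8655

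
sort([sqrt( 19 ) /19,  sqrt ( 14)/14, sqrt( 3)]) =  [sqrt(19 )/19,sqrt(14)/14,sqrt (3)] 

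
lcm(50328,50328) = 50328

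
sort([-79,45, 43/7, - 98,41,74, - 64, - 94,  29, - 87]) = [ - 98, - 94, - 87,  -  79, - 64, 43/7, 29, 41, 45,74]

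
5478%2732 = 14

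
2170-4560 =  - 2390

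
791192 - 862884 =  - 71692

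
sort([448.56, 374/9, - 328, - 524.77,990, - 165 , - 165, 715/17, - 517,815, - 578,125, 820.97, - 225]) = [ - 578,-524.77, - 517, - 328, - 225, - 165, - 165, 374/9, 715/17, 125,448.56, 815, 820.97, 990] 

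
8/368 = 1/46  =  0.02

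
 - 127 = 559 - 686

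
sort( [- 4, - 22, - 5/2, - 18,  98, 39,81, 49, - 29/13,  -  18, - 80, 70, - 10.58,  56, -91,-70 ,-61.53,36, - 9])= [ - 91,-80, - 70, - 61.53 , - 22, - 18,  -  18,  -  10.58,-9,-4, - 5/2, - 29/13, 36,39,49,  56 , 70,81, 98]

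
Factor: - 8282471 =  - 197^1  *  42043^1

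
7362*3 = 22086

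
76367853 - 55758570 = 20609283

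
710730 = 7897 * 90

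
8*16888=135104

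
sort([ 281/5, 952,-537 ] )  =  [ - 537,281/5, 952 ] 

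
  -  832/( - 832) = 1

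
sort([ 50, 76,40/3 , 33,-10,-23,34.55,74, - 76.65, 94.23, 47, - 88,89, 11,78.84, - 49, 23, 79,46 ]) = [ -88,-76.65, - 49, - 23, - 10,11,40/3 , 23, 33, 34.55,46,47, 50,74 , 76 , 78.84, 79,89,  94.23]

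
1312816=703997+608819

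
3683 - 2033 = 1650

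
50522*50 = 2526100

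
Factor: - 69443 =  - 11^1*59^1*107^1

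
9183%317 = 307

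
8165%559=339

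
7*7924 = 55468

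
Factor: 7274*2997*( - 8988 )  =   - 2^3*3^5*7^1*37^1*107^1*3637^1 = - 195939999864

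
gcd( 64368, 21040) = 16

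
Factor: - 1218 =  - 2^1*3^1*7^1 * 29^1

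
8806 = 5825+2981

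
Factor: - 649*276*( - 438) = 78456312 = 2^3*3^2*11^1*23^1*59^1 * 73^1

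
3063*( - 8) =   -  24504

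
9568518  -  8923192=645326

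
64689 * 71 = 4592919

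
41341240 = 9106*4540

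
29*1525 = 44225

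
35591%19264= 16327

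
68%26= 16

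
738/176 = 369/88  =  4.19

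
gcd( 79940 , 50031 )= 1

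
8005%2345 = 970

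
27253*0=0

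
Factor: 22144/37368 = 16/27 = 2^4*3^( -3) 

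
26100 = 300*87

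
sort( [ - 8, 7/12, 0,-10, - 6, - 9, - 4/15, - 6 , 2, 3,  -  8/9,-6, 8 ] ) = [ - 10,-9, - 8,-6, -6, - 6,  -  8/9,-4/15, 0,  7/12 , 2, 3, 8]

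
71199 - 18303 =52896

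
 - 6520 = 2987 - 9507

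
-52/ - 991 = 52/991 = 0.05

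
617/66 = 9 + 23/66= 9.35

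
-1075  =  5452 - 6527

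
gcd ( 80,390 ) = 10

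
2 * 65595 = 131190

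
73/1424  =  73/1424= 0.05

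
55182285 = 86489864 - 31307579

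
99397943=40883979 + 58513964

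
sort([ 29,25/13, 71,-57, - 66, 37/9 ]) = [ - 66, - 57, 25/13, 37/9, 29, 71] 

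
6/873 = 2/291 = 0.01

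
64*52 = 3328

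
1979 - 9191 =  - 7212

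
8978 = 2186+6792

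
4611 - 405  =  4206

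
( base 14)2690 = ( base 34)5to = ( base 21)F87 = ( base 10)6790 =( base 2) 1101010000110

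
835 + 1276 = 2111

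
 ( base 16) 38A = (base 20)256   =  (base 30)106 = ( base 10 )906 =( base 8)1612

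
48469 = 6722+41747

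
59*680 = 40120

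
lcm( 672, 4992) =34944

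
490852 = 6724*73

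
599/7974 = 599/7974 = 0.08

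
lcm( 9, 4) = 36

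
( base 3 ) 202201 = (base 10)559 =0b1000101111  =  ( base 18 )1d1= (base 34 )gf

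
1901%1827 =74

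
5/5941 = 5/5941 = 0.00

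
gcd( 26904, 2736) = 456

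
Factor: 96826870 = 2^1*5^1*7^1*659^1*2099^1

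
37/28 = 1 + 9/28=   1.32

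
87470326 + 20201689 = 107672015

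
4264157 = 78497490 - 74233333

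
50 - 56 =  - 6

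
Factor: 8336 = 2^4*521^1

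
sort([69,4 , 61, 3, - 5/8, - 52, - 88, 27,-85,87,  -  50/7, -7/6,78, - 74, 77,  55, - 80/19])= [ - 88, - 85, - 74,  -  52, - 50/7,  -  80/19 ,-7/6,-5/8 , 3,4 , 27, 55, 61, 69,77 , 78, 87]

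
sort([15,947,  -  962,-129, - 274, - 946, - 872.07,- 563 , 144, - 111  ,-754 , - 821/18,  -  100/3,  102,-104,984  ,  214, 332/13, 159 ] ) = [ - 962,-946, - 872.07, - 754,-563 , - 274, - 129 , - 111, - 104, - 821/18, - 100/3,15,332/13, 102 , 144, 159,214,947, 984] 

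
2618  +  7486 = 10104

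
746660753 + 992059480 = 1738720233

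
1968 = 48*41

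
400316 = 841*476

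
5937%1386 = 393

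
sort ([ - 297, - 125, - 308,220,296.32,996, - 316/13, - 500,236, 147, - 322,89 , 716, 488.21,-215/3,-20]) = [ - 500 , - 322,-308, - 297, - 125, - 215/3, - 316/13, - 20, 89,147,220,236, 296.32,488.21,716,996 ]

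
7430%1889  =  1763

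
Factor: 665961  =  3^1 * 221987^1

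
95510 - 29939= 65571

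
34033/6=5672 + 1/6 = 5672.17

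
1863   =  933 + 930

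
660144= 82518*8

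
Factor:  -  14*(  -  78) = 2^2 * 3^1 * 7^1*13^1 = 1092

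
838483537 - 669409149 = 169074388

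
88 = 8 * 11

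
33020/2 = 16510 = 16510.00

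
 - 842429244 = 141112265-983541509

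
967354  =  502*1927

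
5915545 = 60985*97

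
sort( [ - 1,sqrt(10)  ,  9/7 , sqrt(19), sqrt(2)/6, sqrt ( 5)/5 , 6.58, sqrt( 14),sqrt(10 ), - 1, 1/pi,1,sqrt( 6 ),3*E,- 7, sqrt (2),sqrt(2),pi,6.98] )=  [ - 7, - 1 ,-1 , sqrt(2)/6,1/pi, sqrt(5)/5,  1, 9/7,  sqrt(2),  sqrt(2), sqrt( 6),pi, sqrt( 10), sqrt( 10), sqrt (14 ) , sqrt ( 19), 6.58, 6.98, 3 * E ] 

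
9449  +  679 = 10128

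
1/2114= 1/2114 = 0.00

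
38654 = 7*5522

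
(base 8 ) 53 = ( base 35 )18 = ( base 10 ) 43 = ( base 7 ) 61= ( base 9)47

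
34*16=544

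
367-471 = -104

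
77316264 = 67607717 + 9708547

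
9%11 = 9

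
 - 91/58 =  - 91/58=   - 1.57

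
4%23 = 4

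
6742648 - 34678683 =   -  27936035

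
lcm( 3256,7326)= 29304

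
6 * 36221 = 217326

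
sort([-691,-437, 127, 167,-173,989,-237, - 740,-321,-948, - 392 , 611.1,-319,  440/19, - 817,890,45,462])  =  [ - 948, - 817, - 740,  -  691,-437, - 392, - 321,-319, - 237 ,- 173, 440/19,45,127,167,  462,611.1,890,989]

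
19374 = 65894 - 46520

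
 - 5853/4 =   -  5853/4 = -1463.25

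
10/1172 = 5/586 =0.01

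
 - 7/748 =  - 7/748  =  - 0.01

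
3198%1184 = 830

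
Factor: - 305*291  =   - 88755 = - 3^1*5^1*61^1 * 97^1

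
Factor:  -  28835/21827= - 395/299= - 5^1*13^ ( - 1 )*23^(-1)*79^1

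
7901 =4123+3778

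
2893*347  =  1003871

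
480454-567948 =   -  87494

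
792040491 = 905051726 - 113011235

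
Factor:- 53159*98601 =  - 5241530559 = - 3^1*17^1*23^1*53^1*59^1*1429^1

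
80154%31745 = 16664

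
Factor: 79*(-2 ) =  - 158 = - 2^1*79^1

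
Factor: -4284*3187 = - 13653108 = - 2^2*3^2*7^1*17^1*3187^1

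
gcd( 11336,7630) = 218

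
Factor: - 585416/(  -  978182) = 2^2*13^2*383^( - 1)*433^1*1277^ ( -1 )= 292708/489091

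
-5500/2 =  - 2750 = -2750.00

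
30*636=19080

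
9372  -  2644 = 6728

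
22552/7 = 3221 + 5/7 = 3221.71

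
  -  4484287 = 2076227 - 6560514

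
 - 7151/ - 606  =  7151/606  =  11.80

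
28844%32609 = 28844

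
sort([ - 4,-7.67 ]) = [ - 7.67 ,-4 ]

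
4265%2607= 1658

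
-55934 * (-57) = 3188238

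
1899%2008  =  1899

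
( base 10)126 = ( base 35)3l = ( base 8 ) 176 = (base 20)66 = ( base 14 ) 90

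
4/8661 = 4/8661= 0.00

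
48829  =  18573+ 30256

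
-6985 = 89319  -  96304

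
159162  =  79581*2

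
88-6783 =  - 6695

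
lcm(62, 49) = 3038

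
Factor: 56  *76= 2^5*7^1*19^1  =  4256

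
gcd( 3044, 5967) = 1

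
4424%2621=1803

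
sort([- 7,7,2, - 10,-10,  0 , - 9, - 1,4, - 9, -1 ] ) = [  -  10 , - 10,  -  9, - 9, - 7,- 1, - 1,0,2 , 4,7]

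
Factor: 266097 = 3^1*13^1*6823^1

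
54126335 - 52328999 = 1797336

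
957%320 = 317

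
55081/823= 66 + 763/823 = 66.93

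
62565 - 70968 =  - 8403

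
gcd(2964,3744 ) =156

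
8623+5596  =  14219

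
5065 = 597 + 4468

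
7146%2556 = 2034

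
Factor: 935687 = 935687^1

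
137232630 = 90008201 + 47224429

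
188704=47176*4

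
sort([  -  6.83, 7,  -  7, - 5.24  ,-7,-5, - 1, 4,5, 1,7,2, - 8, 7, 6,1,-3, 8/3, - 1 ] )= [-8, - 7,- 7,  -  6.83, - 5.24, - 5,  -  3, - 1, - 1,1, 1, 2,8/3, 4,  5,6, 7,  7, 7 ]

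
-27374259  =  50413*( - 543 ) 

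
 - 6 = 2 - 8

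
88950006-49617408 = 39332598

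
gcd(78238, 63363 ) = 1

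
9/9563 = 9/9563=   0.00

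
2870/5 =574  =  574.00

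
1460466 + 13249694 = 14710160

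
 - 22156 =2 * ( - 11078)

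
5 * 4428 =22140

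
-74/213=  - 74/213 = - 0.35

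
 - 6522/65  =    -  101 + 43/65 = - 100.34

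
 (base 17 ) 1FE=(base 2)1000101110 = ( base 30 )II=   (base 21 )15c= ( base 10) 558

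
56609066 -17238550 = 39370516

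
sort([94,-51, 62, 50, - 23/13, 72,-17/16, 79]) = [ - 51, - 23/13,-17/16,  50,  62, 72,79, 94]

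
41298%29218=12080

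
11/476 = 11/476= 0.02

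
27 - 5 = 22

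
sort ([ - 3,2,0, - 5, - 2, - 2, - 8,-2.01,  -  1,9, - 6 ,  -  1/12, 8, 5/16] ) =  [ - 8, - 6, - 5, - 3, - 2.01, - 2, - 2, - 1, - 1/12, 0,5/16, 2,8,9 ] 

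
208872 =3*69624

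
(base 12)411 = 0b1001001101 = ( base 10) 589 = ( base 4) 21031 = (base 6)2421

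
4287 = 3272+1015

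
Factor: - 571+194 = - 13^1*29^1 = -377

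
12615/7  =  12615/7  =  1802.14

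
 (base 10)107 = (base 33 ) 38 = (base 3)10222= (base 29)3k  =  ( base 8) 153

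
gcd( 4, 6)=2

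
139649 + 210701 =350350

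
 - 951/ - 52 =18 + 15/52 = 18.29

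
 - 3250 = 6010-9260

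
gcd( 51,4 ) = 1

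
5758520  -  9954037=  - 4195517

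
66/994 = 33/497 =0.07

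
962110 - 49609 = 912501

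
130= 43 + 87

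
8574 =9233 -659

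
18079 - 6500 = 11579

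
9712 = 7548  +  2164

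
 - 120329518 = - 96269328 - 24060190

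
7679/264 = 7679/264 = 29.09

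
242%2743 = 242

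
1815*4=7260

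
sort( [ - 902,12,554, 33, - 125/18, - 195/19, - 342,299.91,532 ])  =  [ - 902, - 342, - 195/19, - 125/18 , 12,  33, 299.91,532,554 ] 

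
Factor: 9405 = 3^2*5^1*11^1*19^1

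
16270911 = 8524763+7746148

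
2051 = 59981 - 57930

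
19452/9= 2161+1/3 =2161.33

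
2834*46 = 130364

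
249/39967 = 249/39967= 0.01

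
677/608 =677/608 = 1.11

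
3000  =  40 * 75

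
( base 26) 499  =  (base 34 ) 2IN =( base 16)B83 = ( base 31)322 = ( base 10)2947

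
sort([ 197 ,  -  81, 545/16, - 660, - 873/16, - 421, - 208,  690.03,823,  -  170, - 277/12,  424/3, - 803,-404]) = [ - 803,-660, - 421, - 404,- 208, - 170, -81,  -  873/16, - 277/12 , 545/16, 424/3,197, 690.03, 823 ] 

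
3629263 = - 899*( - 4037 )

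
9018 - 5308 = 3710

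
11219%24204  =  11219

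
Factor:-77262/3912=-79/4= -  2^( - 2)*79^1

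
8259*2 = 16518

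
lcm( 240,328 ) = 9840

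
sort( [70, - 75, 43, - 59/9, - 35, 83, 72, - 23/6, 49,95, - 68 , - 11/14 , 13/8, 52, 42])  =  [ - 75, - 68,-35, - 59/9, - 23/6, -11/14, 13/8,42 , 43,49, 52, 70, 72,83, 95 ]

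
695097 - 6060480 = -5365383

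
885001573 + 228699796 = 1113701369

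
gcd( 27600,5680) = 80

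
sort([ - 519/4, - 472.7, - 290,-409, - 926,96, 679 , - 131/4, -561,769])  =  [-926, -561, - 472.7, - 409 , - 290, - 519/4, - 131/4,96,679, 769]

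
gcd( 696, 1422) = 6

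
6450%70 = 10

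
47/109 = 47/109 = 0.43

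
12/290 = 6/145 = 0.04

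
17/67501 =17/67501 = 0.00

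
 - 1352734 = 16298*(- 83) 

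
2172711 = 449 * 4839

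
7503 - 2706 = 4797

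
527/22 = 527/22  =  23.95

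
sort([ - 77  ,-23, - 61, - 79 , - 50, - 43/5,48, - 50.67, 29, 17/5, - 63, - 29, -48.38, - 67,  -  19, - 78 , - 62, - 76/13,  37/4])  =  [ - 79, - 78, - 77, - 67, - 63, - 62, - 61, - 50.67,-50,-48.38, - 29, - 23,-19,-43/5, - 76/13,  17/5, 37/4, 29, 48]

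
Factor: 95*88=8360 = 2^3*5^1*11^1*19^1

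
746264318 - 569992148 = 176272170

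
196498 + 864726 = 1061224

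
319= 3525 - 3206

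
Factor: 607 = 607^1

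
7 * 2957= 20699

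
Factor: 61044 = 2^2 * 3^1* 5087^1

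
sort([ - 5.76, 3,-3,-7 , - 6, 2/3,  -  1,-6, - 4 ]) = [ - 7, -6,  -  6, - 5.76, - 4, - 3,-1, 2/3, 3]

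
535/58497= 535/58497 = 0.01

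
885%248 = 141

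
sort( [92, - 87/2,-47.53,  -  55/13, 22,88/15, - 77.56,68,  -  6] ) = [-77.56 , - 47.53, - 87/2, - 6, - 55/13, 88/15, 22,  68, 92 ]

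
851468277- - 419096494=1270564771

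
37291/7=5327+2/7  =  5327.29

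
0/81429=0 = 0.00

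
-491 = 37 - 528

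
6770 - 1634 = 5136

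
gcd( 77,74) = 1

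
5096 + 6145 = 11241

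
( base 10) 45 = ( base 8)55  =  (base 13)36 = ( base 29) 1G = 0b101101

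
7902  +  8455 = 16357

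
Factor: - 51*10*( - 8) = 4080=2^4*3^1*5^1*17^1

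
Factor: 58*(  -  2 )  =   - 116= - 2^2*29^1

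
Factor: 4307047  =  31^1*138937^1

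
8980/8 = 2245/2 = 1122.50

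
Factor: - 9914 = -2^1*4957^1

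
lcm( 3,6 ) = 6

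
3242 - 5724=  - 2482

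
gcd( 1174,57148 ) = 2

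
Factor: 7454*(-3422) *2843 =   -  2^2*29^1*59^1*2843^1 * 3727^1= - 72518072684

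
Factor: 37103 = 11^1*3373^1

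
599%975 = 599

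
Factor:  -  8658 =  - 2^1*3^2*13^1*37^1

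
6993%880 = 833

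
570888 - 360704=210184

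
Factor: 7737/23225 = 3^1* 5^(  -  2 ) * 929^( - 1)*2579^1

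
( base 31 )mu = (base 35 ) kc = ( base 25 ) 13c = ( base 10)712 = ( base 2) 1011001000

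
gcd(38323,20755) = 1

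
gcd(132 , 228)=12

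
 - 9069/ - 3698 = 2 + 1673/3698 = 2.45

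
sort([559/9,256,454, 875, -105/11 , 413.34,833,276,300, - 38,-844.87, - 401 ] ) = [ - 844.87, - 401,-38,  -  105/11,559/9,256, 276, 300,413.34, 454,833,875 ] 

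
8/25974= 4/12987 = 0.00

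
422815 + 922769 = 1345584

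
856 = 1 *856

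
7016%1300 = 516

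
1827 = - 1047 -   -  2874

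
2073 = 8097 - 6024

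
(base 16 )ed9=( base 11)2946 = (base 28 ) 4nl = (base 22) 7IH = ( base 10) 3801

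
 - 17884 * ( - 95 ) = 1698980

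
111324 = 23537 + 87787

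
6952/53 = 6952/53 = 131.17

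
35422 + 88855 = 124277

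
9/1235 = 9/1235 = 0.01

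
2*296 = 592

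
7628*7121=54318988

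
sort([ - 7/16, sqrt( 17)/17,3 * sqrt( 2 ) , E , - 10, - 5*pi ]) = [ - 5*pi,-10, - 7/16, sqrt( 17)/17, E,3*sqrt(2) ] 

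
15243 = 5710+9533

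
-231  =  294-525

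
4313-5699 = -1386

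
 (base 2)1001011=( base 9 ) 83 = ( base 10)75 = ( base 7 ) 135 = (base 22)39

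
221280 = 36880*6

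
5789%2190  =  1409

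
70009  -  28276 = 41733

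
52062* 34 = 1770108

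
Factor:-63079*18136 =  - 2^3*2267^1*63079^1   =  - 1144000744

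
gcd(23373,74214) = 63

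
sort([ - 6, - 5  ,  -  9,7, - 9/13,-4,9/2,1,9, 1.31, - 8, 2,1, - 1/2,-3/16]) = [ -9,-8,  -  6,-5,-4, - 9/13, - 1/2,-3/16 , 1,1, 1.31,2 , 9/2,7,9 ]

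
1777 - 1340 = 437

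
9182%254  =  38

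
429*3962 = 1699698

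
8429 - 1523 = 6906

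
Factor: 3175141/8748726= 2^ ( - 1) * 3^( - 1 )*7^( - 1)*17^1*67^( - 1)*3109^( - 1 )* 186773^1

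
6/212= 3/106 = 0.03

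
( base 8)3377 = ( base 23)38k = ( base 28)27r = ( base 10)1791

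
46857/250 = 46857/250  =  187.43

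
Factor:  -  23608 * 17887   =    -  422276296 = - 2^3 *13^1 * 31^1*227^1  *577^1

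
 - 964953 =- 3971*243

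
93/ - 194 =  -  93/194 = - 0.48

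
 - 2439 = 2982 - 5421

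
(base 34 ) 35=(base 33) 38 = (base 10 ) 107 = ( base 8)153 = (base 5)412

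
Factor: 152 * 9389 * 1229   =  1753940312 = 2^3*19^1 * 41^1* 229^1*1229^1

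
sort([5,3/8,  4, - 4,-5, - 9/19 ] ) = [ - 5, - 4,- 9/19, 3/8 , 4,  5 ]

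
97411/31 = 97411/31 =3142.29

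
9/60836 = 9/60836 =0.00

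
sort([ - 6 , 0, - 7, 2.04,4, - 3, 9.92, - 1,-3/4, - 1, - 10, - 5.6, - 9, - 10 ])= [ - 10 , - 10 , - 9,  -  7, - 6, - 5.6, - 3, - 1,- 1, - 3/4,0 , 2.04, 4,9.92]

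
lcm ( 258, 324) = 13932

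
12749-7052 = 5697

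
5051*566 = 2858866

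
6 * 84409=506454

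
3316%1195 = 926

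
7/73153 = 7/73153 = 0.00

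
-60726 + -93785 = -154511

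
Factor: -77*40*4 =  - 2^5*5^1*7^1*11^1 = - 12320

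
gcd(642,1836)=6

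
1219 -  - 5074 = 6293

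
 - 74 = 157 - 231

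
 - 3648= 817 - 4465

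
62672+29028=91700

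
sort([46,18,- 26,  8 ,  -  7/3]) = [ - 26, - 7/3, 8,18,  46]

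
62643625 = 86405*725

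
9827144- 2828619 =6998525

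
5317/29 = 183+10/29 = 183.34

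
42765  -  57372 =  -14607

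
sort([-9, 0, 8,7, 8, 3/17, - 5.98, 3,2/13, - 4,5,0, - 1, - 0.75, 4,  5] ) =[ - 9, - 5.98,  -  4,-1 , - 0.75 , 0 , 0, 2/13,3/17,3, 4, 5, 5 , 7, 8, 8] 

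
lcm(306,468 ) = 7956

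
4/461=4/461 = 0.01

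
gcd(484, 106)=2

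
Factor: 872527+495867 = 2^1 * 29^1*23593^1 = 1368394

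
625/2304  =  625/2304=   0.27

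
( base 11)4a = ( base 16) 36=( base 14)3c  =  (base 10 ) 54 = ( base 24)26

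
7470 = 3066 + 4404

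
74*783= 57942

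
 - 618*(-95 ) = 58710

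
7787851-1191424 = 6596427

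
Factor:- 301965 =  - 3^1*5^1 * 41^1*491^1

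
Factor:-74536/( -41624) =7^1 * 11^1*43^(-1) = 77/43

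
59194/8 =7399 + 1/4  =  7399.25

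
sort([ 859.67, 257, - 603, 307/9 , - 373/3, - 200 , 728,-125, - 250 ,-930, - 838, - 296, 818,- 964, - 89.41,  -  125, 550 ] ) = [ -964 , - 930,- 838,  -  603,-296, - 250,- 200, - 125, - 125, - 373/3, -89.41,307/9, 257, 550, 728,818, 859.67 ]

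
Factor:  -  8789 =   -  11^1*17^1*47^1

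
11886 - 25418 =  - 13532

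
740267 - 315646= 424621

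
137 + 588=725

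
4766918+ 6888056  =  11654974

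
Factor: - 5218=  - 2^1*2609^1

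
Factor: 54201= 3^1*7^1*29^1 *89^1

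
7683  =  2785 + 4898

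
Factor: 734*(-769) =-564446  =  - 2^1*367^1*769^1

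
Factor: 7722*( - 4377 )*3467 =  - 117181805598 = - 2^1*3^4 *11^1  *  13^1*1459^1 * 3467^1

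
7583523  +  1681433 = 9264956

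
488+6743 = 7231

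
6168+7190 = 13358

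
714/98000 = 51/7000 = 0.01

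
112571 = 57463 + 55108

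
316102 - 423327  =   - 107225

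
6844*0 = 0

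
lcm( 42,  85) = 3570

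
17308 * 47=813476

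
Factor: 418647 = 3^1 * 53^1*2633^1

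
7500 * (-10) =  - 75000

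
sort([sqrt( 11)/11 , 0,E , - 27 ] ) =[ - 27, 0, sqrt( 11 )/11,E]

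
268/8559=268/8559 = 0.03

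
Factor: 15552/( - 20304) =- 2^2 * 3^2*47^( - 1) = - 36/47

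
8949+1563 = 10512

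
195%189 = 6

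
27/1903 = 27/1903 =0.01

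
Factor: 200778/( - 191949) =-2^1*307^1 * 587^( - 1)= - 614/587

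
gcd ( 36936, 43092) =6156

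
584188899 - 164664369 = 419524530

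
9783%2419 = 107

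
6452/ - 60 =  - 1613/15= -107.53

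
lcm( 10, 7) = 70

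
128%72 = 56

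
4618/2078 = 2309/1039 = 2.22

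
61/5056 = 61/5056 = 0.01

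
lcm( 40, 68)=680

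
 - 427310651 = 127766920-555077571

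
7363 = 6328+1035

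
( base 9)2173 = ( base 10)1605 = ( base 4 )121011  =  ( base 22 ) 36l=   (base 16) 645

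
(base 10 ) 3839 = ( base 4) 323333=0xEFF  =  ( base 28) 4P3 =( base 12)227B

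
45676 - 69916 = -24240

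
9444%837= 237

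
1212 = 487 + 725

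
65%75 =65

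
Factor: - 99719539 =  - 251^1*397289^1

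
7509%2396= 321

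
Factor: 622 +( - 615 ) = 7  =  7^1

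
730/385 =146/77 = 1.90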